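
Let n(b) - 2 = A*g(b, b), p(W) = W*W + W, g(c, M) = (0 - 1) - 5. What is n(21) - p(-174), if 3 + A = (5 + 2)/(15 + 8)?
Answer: -691928/23 ≈ -30084.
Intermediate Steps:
g(c, M) = -6 (g(c, M) = -1 - 5 = -6)
p(W) = W + W² (p(W) = W² + W = W + W²)
A = -62/23 (A = -3 + (5 + 2)/(15 + 8) = -3 + 7/23 = -62/23 ≈ -2.6957)
n(b) = 418/23 (n(b) = 2 - 62/23*(-6) = 2 + 372/23 = 418/23)
n(21) - p(-174) = 418/23 - (-174)*(1 - 174) = 418/23 - (-174)*(-173) = 418/23 - 1*30102 = 418/23 - 30102 = -691928/23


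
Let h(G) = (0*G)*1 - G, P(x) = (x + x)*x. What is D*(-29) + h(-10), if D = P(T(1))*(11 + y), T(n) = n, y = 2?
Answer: -744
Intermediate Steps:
P(x) = 2*x² (P(x) = (2*x)*x = 2*x²)
h(G) = -G (h(G) = 0*1 - G = 0 - G = -G)
D = 26 (D = (2*1²)*(11 + 2) = (2*1)*13 = 2*13 = 26)
D*(-29) + h(-10) = 26*(-29) - 1*(-10) = -754 + 10 = -744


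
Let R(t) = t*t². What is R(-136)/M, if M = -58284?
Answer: 628864/14571 ≈ 43.159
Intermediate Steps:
R(t) = t³
R(-136)/M = (-136)³/(-58284) = -2515456*(-1/58284) = 628864/14571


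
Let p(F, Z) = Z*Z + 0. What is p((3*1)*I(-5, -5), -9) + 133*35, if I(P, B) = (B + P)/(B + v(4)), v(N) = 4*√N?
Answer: 4736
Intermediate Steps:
I(P, B) = (B + P)/(8 + B) (I(P, B) = (B + P)/(B + 4*√4) = (B + P)/(B + 4*2) = (B + P)/(B + 8) = (B + P)/(8 + B))
p(F, Z) = Z² (p(F, Z) = Z² + 0 = Z²)
p((3*1)*I(-5, -5), -9) + 133*35 = (-9)² + 133*35 = 81 + 4655 = 4736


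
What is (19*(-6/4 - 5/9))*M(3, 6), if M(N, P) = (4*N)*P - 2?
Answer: -24605/9 ≈ -2733.9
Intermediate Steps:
M(N, P) = -2 + 4*N*P (M(N, P) = 4*N*P - 2 = -2 + 4*N*P)
(19*(-6/4 - 5/9))*M(3, 6) = (19*(-6/4 - 5/9))*(-2 + 4*3*6) = (19*(-6*1/4 - 5*1/9))*(-2 + 72) = (19*(-3/2 - 5/9))*70 = (19*(-37/18))*70 = -703/18*70 = -24605/9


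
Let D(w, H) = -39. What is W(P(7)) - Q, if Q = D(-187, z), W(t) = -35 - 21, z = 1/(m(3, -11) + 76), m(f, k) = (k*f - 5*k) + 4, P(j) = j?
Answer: -17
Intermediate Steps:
m(f, k) = 4 - 5*k + f*k (m(f, k) = (f*k - 5*k) + 4 = (-5*k + f*k) + 4 = 4 - 5*k + f*k)
z = 1/102 (z = 1/((4 - 5*(-11) + 3*(-11)) + 76) = 1/((4 + 55 - 33) + 76) = 1/(26 + 76) = 1/102 ≈ 0.0098039)
W(t) = -56
Q = -39
W(P(7)) - Q = -56 - 1*(-39) = -56 + 39 = -17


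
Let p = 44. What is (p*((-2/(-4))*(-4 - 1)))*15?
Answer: -1650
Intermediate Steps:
(p*((-2/(-4))*(-4 - 1)))*15 = (44*((-2/(-4))*(-4 - 1)))*15 = (44*(-2*(-1/4)*(-5)))*15 = (44*((1/2)*(-5)))*15 = (44*(-5/2))*15 = -110*15 = -1650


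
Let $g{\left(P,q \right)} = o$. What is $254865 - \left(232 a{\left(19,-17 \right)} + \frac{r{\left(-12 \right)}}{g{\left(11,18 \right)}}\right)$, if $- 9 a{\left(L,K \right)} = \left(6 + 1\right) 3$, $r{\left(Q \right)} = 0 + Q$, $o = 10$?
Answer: $\frac{3831113}{15} \approx 2.5541 \cdot 10^{5}$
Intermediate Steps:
$r{\left(Q \right)} = Q$
$g{\left(P,q \right)} = 10$
$a{\left(L,K \right)} = - \frac{7}{3}$ ($a{\left(L,K \right)} = - \frac{\left(6 + 1\right) 3}{9} = - \frac{7 \cdot 3}{9} = \left(- \frac{1}{9}\right) 21 = - \frac{7}{3}$)
$254865 - \left(232 a{\left(19,-17 \right)} + \frac{r{\left(-12 \right)}}{g{\left(11,18 \right)}}\right) = 254865 - \left(232 \left(- \frac{7}{3}\right) - \frac{12}{10}\right) = 254865 - \left(- \frac{1624}{3} - \frac{6}{5}\right) = 254865 - - \frac{8138}{15} = 254865 + \frac{8138}{15} = \frac{3831113}{15}$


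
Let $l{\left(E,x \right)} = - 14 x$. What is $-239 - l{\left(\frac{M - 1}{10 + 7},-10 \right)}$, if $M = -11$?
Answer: $-379$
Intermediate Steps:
$-239 - l{\left(\frac{M - 1}{10 + 7},-10 \right)} = -239 - \left(-14\right) \left(-10\right) = -239 - 140 = -379$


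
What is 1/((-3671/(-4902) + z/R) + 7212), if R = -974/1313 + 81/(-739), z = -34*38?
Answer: 213143862/1860791405647 ≈ 0.00011454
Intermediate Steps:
z = -1292
R = -826139/970307 (R = -974*1/1313 + 81*(-1/739) = -974/1313 - 81/739 = -826139/970307 ≈ -0.85142)
1/((-3671/(-4902) + z/R) + 7212) = 1/((-3671/(-4902) - 1292/(-826139/970307)) + 7212) = 1/((-3671*(-1/4902) - 1292*(-970307/826139)) + 7212) = 1/((3671/4902 + 65980876/43481) + 7212) = 1/(323597872903/213143862 + 7212) = 1/(1860791405647/213143862) = 213143862/1860791405647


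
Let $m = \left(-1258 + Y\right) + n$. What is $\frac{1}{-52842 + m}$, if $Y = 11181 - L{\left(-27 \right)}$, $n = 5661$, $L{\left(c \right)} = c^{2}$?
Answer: $- \frac{1}{37987} \approx -2.6325 \cdot 10^{-5}$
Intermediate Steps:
$Y = 10452$ ($Y = 11181 - \left(-27\right)^{2} = 11181 - 729 = 10452$)
$m = 14855$ ($m = \left(-1258 + 10452\right) + 5661 = 9194 + 5661 = 14855$)
$\frac{1}{-52842 + m} = \frac{1}{-52842 + 14855} = \frac{1}{-37987} = - \frac{1}{37987}$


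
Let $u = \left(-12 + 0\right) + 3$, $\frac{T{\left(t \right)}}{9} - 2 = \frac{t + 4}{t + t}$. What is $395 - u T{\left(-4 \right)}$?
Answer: $557$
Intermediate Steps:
$T{\left(t \right)} = 18 + \frac{9 \left(4 + t\right)}{2 t}$ ($T{\left(t \right)} = 18 + 9 \frac{t + 4}{t + t} = 18 + 9 \frac{4 + t}{2 t} = 18 + \frac{9 \left(4 + t\right)}{2 t}$)
$u = -9$ ($u = -12 + 3 = -9$)
$395 - u T{\left(-4 \right)} = 395 - - 9 \left(\frac{45}{2} + \frac{18}{-4}\right) = 395 - - 9 \left(\frac{45}{2} + 18 \left(- \frac{1}{4}\right)\right) = 395 - - 9 \left(\frac{45}{2} - \frac{9}{2}\right) = 395 - \left(-9\right) 18 = 395 - -162 = 395 + 162 = 557$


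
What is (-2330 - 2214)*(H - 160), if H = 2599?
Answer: -11082816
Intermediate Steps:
(-2330 - 2214)*(H - 160) = (-2330 - 2214)*(2599 - 160) = -4544*2439 = -11082816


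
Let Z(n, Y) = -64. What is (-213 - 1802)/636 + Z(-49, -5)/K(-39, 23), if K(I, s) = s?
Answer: -87049/14628 ≈ -5.9509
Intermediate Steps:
(-213 - 1802)/636 + Z(-49, -5)/K(-39, 23) = (-213 - 1802)/636 - 64/23 = -2015*1/636 - 64*1/23 = -2015/636 - 64/23 = -87049/14628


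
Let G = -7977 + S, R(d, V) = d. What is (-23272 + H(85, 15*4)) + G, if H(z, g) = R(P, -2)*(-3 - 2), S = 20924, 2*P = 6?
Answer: -10340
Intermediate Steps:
P = 3 (P = (½)*6 = 3)
H(z, g) = -15 (H(z, g) = 3*(-3 - 2) = 3*(-5) = -15)
G = 12947 (G = -7977 + 20924 = 12947)
(-23272 + H(85, 15*4)) + G = (-23272 - 15) + 12947 = -23287 + 12947 = -10340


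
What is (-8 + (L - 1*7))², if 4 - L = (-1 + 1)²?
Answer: 121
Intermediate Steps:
L = 4 (L = 4 - (-1 + 1)² = 4 - 1*0² = 4 - 1*0 = 4 + 0 = 4)
(-8 + (L - 1*7))² = (-8 + (4 - 1*7))² = (-8 + (4 - 7))² = (-8 - 3)² = (-11)² = 121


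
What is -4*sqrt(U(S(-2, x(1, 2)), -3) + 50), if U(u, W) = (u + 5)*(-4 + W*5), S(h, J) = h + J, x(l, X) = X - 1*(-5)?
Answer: -8*I*sqrt(35) ≈ -47.329*I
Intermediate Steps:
x(l, X) = 5 + X (x(l, X) = X + 5 = 5 + X)
S(h, J) = J + h
U(u, W) = (-4 + 5*W)*(5 + u) (U(u, W) = (5 + u)*(-4 + 5*W) = (-4 + 5*W)*(5 + u))
-4*sqrt(U(S(-2, x(1, 2)), -3) + 50) = -4*sqrt((-20 - 4*((5 + 2) - 2) + 25*(-3) + 5*(-3)*((5 + 2) - 2)) + 50) = -4*sqrt((-20 - 4*(7 - 2) - 75 + 5*(-3)*(7 - 2)) + 50) = -4*sqrt((-20 - 4*5 - 75 + 5*(-3)*5) + 50) = -4*sqrt((-20 - 20 - 75 - 75) + 50) = -4*sqrt(-190 + 50) = -8*I*sqrt(35)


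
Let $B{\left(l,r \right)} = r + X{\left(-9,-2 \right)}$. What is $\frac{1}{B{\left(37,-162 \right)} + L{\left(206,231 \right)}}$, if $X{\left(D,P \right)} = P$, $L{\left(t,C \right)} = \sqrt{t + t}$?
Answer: $- \frac{41}{6621} - \frac{\sqrt{103}}{13242} \approx -0.0069588$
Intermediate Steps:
$L{\left(t,C \right)} = \sqrt{2} \sqrt{t}$ ($L{\left(t,C \right)} = \sqrt{2 t} = \sqrt{2} \sqrt{t}$)
$B{\left(l,r \right)} = -2 + r$ ($B{\left(l,r \right)} = r - 2 = -2 + r$)
$\frac{1}{B{\left(37,-162 \right)} + L{\left(206,231 \right)}} = \frac{1}{\left(-2 - 162\right) + \sqrt{2} \sqrt{206}} = \frac{1}{-164 + 2 \sqrt{103}}$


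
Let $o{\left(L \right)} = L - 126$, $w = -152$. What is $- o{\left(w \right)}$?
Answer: $278$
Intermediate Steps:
$o{\left(L \right)} = -126 + L$ ($o{\left(L \right)} = L - 126 = -126 + L$)
$- o{\left(w \right)} = - (-126 - 152) = \left(-1\right) \left(-278\right) = 278$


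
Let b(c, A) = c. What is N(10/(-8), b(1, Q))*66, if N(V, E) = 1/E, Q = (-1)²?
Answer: 66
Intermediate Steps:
Q = 1
N(10/(-8), b(1, Q))*66 = 66/1 = 1*66 = 66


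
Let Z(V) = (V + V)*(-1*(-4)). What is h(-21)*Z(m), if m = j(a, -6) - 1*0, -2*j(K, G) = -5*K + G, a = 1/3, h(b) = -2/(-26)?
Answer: 92/39 ≈ 2.3590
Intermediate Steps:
h(b) = 1/13 (h(b) = -2*(-1/26) = 1/13)
a = ⅓ ≈ 0.33333
j(K, G) = -G/2 + 5*K/2 (j(K, G) = -(-5*K + G)/2 = -(G - 5*K)/2 = -G/2 + 5*K/2)
m = 23/6 (m = (-½*(-6) + (5/2)*(⅓)) - 1*0 = (3 + ⅚) + 0 = 23/6 + 0 = 23/6 ≈ 3.8333)
Z(V) = 8*V (Z(V) = (2*V)*4 = 8*V)
h(-21)*Z(m) = (8*(23/6))/13 = (1/13)*(92/3) = 92/39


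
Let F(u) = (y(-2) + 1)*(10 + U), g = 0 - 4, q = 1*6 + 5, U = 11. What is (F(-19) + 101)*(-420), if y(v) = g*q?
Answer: 336840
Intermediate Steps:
q = 11 (q = 6 + 5 = 11)
g = -4
y(v) = -44 (y(v) = -4*11 = -44)
F(u) = -903 (F(u) = (-44 + 1)*(10 + 11) = -43*21 = -903)
(F(-19) + 101)*(-420) = (-903 + 101)*(-420) = -802*(-420) = 336840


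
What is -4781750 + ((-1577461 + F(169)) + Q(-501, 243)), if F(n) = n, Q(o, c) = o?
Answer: -6359543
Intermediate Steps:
-4781750 + ((-1577461 + F(169)) + Q(-501, 243)) = -4781750 + ((-1577461 + 169) - 501) = -4781750 + (-1577292 - 501) = -4781750 - 1577793 = -6359543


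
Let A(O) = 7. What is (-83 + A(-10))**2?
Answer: 5776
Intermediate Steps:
(-83 + A(-10))**2 = (-83 + 7)**2 = (-76)**2 = 5776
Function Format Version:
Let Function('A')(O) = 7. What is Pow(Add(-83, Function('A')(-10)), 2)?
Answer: 5776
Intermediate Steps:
Pow(Add(-83, Function('A')(-10)), 2) = Pow(Add(-83, 7), 2) = Pow(-76, 2) = 5776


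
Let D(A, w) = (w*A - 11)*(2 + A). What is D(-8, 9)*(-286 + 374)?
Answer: 43824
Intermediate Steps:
D(A, w) = (-11 + A*w)*(2 + A) (D(A, w) = (A*w - 11)*(2 + A) = (-11 + A*w)*(2 + A))
D(-8, 9)*(-286 + 374) = (-22 - 11*(-8) + 9*(-8)² + 2*(-8)*9)*(-286 + 374) = (-22 + 88 + 9*64 - 144)*88 = (-22 + 88 + 576 - 144)*88 = 498*88 = 43824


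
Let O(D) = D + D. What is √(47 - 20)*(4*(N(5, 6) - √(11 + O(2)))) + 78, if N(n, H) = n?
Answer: 78 - 36*√5 + 60*√3 ≈ 101.42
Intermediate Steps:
O(D) = 2*D
√(47 - 20)*(4*(N(5, 6) - √(11 + O(2)))) + 78 = √(47 - 20)*(4*(5 - √(11 + 2*2))) + 78 = √27*(4*(5 - √(11 + 4))) + 78 = (3*√3)*(4*(5 - √15)) + 78 = (3*√3)*(20 - 4*√15) + 78 = 3*√3*(20 - 4*√15) + 78 = 78 + 3*√3*(20 - 4*√15)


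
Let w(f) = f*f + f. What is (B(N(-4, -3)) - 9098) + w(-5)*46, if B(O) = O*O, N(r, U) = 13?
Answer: -8009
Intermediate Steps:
w(f) = f + f² (w(f) = f² + f = f + f²)
B(O) = O²
(B(N(-4, -3)) - 9098) + w(-5)*46 = (13² - 9098) - 5*(1 - 5)*46 = (169 - 9098) - 5*(-4)*46 = -8929 + 20*46 = -8929 + 920 = -8009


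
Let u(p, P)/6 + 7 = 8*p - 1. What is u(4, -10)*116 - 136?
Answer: 16568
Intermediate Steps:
u(p, P) = -48 + 48*p (u(p, P) = -42 + 6*(8*p - 1) = -42 + 6*(-1 + 8*p) = -42 + (-6 + 48*p) = -48 + 48*p)
u(4, -10)*116 - 136 = (-48 + 48*4)*116 - 136 = (-48 + 192)*116 - 136 = 144*116 - 136 = 16704 - 136 = 16568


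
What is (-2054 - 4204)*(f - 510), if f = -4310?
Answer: 30163560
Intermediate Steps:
(-2054 - 4204)*(f - 510) = (-2054 - 4204)*(-4310 - 510) = -6258*(-4820) = 30163560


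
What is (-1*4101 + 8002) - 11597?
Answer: -7696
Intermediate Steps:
(-1*4101 + 8002) - 11597 = (-4101 + 8002) - 11597 = 3901 - 11597 = -7696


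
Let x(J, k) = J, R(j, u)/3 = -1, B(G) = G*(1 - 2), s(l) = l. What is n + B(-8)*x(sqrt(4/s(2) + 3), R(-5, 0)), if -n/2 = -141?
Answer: 282 + 8*sqrt(5) ≈ 299.89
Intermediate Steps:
B(G) = -G (B(G) = G*(-1) = -G)
R(j, u) = -3 (R(j, u) = 3*(-1) = -3)
n = 282 (n = -2*(-141) = 282)
n + B(-8)*x(sqrt(4/s(2) + 3), R(-5, 0)) = 282 + (-1*(-8))*sqrt(4/2 + 3) = 282 + 8*sqrt(4*(1/2) + 3) = 282 + 8*sqrt(2 + 3) = 282 + 8*sqrt(5)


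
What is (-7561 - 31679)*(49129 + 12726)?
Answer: -2427190200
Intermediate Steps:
(-7561 - 31679)*(49129 + 12726) = -39240*61855 = -2427190200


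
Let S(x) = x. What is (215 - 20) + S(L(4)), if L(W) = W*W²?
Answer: 259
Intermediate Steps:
L(W) = W³
(215 - 20) + S(L(4)) = (215 - 20) + 4³ = 195 + 64 = 259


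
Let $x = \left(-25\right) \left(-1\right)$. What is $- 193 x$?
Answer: $-4825$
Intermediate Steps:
$x = 25$
$- 193 x = \left(-193\right) 25 = -4825$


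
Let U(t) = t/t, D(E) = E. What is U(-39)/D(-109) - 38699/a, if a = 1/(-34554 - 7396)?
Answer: 176953112449/109 ≈ 1.6234e+9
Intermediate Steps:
a = -1/41950 (a = 1/(-41950) = -1/41950 ≈ -2.3838e-5)
U(t) = 1
U(-39)/D(-109) - 38699/a = 1/(-109) - 38699/(-1/41950) = 1*(-1/109) - 38699*(-41950) = -1/109 + 1623423050 = 176953112449/109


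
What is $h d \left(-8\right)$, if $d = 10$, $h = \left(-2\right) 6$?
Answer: $960$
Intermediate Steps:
$h = -12$
$h d \left(-8\right) = \left(-12\right) 10 \left(-8\right) = \left(-120\right) \left(-8\right) = 960$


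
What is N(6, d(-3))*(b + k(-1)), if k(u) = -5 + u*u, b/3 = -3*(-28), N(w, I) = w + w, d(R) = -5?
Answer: 2976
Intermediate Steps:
N(w, I) = 2*w
b = 252 (b = 3*(-3*(-28)) = 3*84 = 252)
k(u) = -5 + u**2
N(6, d(-3))*(b + k(-1)) = (2*6)*(252 + (-5 + (-1)**2)) = 12*(252 + (-5 + 1)) = 12*(252 - 4) = 12*248 = 2976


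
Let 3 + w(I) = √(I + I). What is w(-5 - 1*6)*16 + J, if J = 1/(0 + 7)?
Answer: -335/7 + 16*I*√22 ≈ -47.857 + 75.047*I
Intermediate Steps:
w(I) = -3 + √2*√I (w(I) = -3 + √(I + I) = -3 + √(2*I) = -3 + √2*√I)
J = ⅐ (J = 1/7 = ⅐ ≈ 0.14286)
w(-5 - 1*6)*16 + J = (-3 + √2*√(-5 - 1*6))*16 + ⅐ = (-3 + √2*√(-5 - 6))*16 + ⅐ = (-3 + √2*√(-11))*16 + ⅐ = (-3 + √2*(I*√11))*16 + ⅐ = (-3 + I*√22)*16 + ⅐ = (-48 + 16*I*√22) + ⅐ = -335/7 + 16*I*√22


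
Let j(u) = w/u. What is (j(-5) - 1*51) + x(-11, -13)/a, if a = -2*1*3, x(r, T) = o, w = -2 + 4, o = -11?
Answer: -1487/30 ≈ -49.567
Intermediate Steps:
w = 2
x(r, T) = -11
a = -6 (a = -2*3 = -6)
j(u) = 2/u
(j(-5) - 1*51) + x(-11, -13)/a = (2/(-5) - 1*51) - 11/(-6) = (2*(-1/5) - 51) - 11*(-1/6) = (-2/5 - 51) + 11/6 = -257/5 + 11/6 = -1487/30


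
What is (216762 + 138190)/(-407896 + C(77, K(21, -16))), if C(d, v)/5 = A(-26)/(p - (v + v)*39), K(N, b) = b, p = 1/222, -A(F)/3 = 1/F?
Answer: -1278445171432/1469135745271 ≈ -0.87020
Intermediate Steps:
A(F) = -3/F
p = 1/222 ≈ 0.0045045
C(d, v) = 15/(26*(1/222 - 78*v)) (C(d, v) = 5*((-3/(-26))/(1/222 - (v + v)*39)) = 5*((-3*(-1/26))/(1/222 - 2*v*39)) = 5*(3/(26*(1/222 - 78*v))) = 15/(26*(1/222 - 78*v)))
(216762 + 138190)/(-407896 + C(77, K(21, -16))) = (216762 + 138190)/(-407896 - 1665/(-13 + 225108*(-16))) = 354952/(-407896 - 1665/(-13 - 3601728)) = 354952/(-407896 - 1665/(-3601741)) = 354952/(-407896 - 1665*(-1/3601741)) = 354952/(-407896 + 1665/3601741) = 354952/(-1469135745271/3601741) = 354952*(-3601741/1469135745271) = -1278445171432/1469135745271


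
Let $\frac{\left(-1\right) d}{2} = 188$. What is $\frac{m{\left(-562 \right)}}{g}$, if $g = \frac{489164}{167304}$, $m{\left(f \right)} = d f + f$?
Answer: $\frac{8814829500}{122291} \approx 72081.0$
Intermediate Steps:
$d = -376$ ($d = \left(-2\right) 188 = -376$)
$m{\left(f \right)} = - 375 f$ ($m{\left(f \right)} = - 376 f + f = - 375 f$)
$g = \frac{122291}{41826}$ ($g = 489164 \cdot \frac{1}{167304} = \frac{122291}{41826} \approx 2.9238$)
$\frac{m{\left(-562 \right)}}{g} = \frac{\left(-375\right) \left(-562\right)}{\frac{122291}{41826}} = 210750 \cdot \frac{41826}{122291} = \frac{8814829500}{122291}$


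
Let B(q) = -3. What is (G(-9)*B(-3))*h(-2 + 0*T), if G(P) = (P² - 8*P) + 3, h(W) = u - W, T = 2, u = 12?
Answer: -6552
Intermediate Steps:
h(W) = 12 - W
G(P) = 3 + P² - 8*P
(G(-9)*B(-3))*h(-2 + 0*T) = ((3 + (-9)² - 8*(-9))*(-3))*(12 - (-2 + 0*2)) = ((3 + 81 + 72)*(-3))*(12 - (-2 + 0)) = (156*(-3))*(12 - 1*(-2)) = -468*(12 + 2) = -468*14 = -6552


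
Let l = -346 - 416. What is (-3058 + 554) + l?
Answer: -3266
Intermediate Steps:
l = -762
(-3058 + 554) + l = (-3058 + 554) - 762 = -2504 - 762 = -3266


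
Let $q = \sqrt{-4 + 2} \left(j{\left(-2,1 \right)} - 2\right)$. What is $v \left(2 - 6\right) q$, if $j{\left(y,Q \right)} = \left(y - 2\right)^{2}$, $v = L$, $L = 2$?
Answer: $- 112 i \sqrt{2} \approx - 158.39 i$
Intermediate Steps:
$v = 2$
$j{\left(y,Q \right)} = \left(-2 + y\right)^{2}$
$q = 14 i \sqrt{2}$ ($q = \sqrt{-4 + 2} \left(\left(-2 - 2\right)^{2} - 2\right) = \sqrt{-2} \left(\left(-4\right)^{2} - 2\right) = i \sqrt{2} \left(16 - 2\right) = i \sqrt{2} \cdot 14 = 14 i \sqrt{2} \approx 19.799 i$)
$v \left(2 - 6\right) q = 2 \left(2 - 6\right) 14 i \sqrt{2} = 2 \left(-4\right) 14 i \sqrt{2} = - 8 \cdot 14 i \sqrt{2} = - 112 i \sqrt{2}$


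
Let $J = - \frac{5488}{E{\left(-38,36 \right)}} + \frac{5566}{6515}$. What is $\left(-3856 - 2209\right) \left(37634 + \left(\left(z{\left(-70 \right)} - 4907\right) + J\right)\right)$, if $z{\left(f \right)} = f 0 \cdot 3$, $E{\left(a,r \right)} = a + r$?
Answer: $- \frac{280323245903}{1303} \approx -2.1514 \cdot 10^{8}$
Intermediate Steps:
$J = \frac{17882726}{6515}$ ($J = - \frac{5488}{-38 + 36} + \frac{5566}{6515} = - \frac{5488}{-2} + 5566 \cdot \frac{1}{6515} = \left(-5488\right) \left(- \frac{1}{2}\right) + \frac{5566}{6515} = 2744 + \frac{5566}{6515} = \frac{17882726}{6515} \approx 2744.9$)
$z{\left(f \right)} = 0$ ($z{\left(f \right)} = 0 \cdot 3 = 0$)
$\left(-3856 - 2209\right) \left(37634 + \left(\left(z{\left(-70 \right)} - 4907\right) + J\right)\right) = \left(-3856 - 2209\right) \left(37634 + \left(\left(0 - 4907\right) + \frac{17882726}{6515}\right)\right) = - 6065 \left(37634 + \left(-4907 + \frac{17882726}{6515}\right)\right) = - 6065 \left(37634 - \frac{14086379}{6515}\right) = \left(-6065\right) \frac{231099131}{6515} = - \frac{280323245903}{1303}$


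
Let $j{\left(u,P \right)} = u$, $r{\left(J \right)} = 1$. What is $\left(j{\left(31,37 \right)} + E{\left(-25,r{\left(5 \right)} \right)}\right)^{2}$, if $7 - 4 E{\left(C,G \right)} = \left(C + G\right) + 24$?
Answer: $\frac{17161}{16} \approx 1072.6$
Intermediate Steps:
$E{\left(C,G \right)} = - \frac{17}{4} - \frac{C}{4} - \frac{G}{4}$ ($E{\left(C,G \right)} = \frac{7}{4} - \frac{\left(C + G\right) + 24}{4} = \frac{7}{4} - \frac{24 + C + G}{4} = \frac{7}{4} - \left(6 + \frac{C}{4} + \frac{G}{4}\right) = - \frac{17}{4} - \frac{C}{4} - \frac{G}{4}$)
$\left(j{\left(31,37 \right)} + E{\left(-25,r{\left(5 \right)} \right)}\right)^{2} = \left(31 - - \frac{7}{4}\right)^{2} = \left(31 + \frac{7}{4}\right)^{2} = \left(\frac{131}{4}\right)^{2} = \frac{17161}{16}$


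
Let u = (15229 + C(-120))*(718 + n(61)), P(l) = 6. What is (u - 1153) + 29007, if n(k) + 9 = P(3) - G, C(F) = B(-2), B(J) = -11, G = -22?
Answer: 11243520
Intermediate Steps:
C(F) = -11
n(k) = 19 (n(k) = -9 + (6 - 1*(-22)) = -9 + (6 + 22) = -9 + 28 = 19)
u = 11215666 (u = (15229 - 11)*(718 + 19) = 15218*737 = 11215666)
(u - 1153) + 29007 = (11215666 - 1153) + 29007 = 11214513 + 29007 = 11243520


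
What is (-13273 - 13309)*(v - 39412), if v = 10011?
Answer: 781537382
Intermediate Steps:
(-13273 - 13309)*(v - 39412) = (-13273 - 13309)*(10011 - 39412) = -26582*(-29401) = 781537382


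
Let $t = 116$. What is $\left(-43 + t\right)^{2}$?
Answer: $5329$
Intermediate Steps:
$\left(-43 + t\right)^{2} = \left(-43 + 116\right)^{2} = 73^{2} = 5329$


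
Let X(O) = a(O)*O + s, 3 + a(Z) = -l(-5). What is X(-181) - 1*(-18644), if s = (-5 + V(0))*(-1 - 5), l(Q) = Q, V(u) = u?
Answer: 18312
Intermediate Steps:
a(Z) = 2 (a(Z) = -3 - 1*(-5) = -3 + 5 = 2)
s = 30 (s = (-5 + 0)*(-1 - 5) = -5*(-6) = 30)
X(O) = 30 + 2*O (X(O) = 2*O + 30 = 30 + 2*O)
X(-181) - 1*(-18644) = (30 + 2*(-181)) - 1*(-18644) = (30 - 362) + 18644 = -332 + 18644 = 18312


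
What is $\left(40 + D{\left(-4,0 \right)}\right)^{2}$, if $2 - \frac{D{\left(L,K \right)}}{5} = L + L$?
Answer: $8100$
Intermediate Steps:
$D{\left(L,K \right)} = 10 - 10 L$ ($D{\left(L,K \right)} = 10 - 5 \left(L + L\right) = 10 - 5 \cdot 2 L = 10 - 10 L$)
$\left(40 + D{\left(-4,0 \right)}\right)^{2} = \left(40 + \left(10 - -40\right)\right)^{2} = \left(40 + \left(10 + 40\right)\right)^{2} = \left(40 + 50\right)^{2} = 90^{2} = 8100$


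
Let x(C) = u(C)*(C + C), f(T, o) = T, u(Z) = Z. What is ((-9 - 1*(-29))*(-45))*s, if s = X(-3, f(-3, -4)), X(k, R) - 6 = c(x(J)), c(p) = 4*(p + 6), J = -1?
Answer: -34200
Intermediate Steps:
x(C) = 2*C**2 (x(C) = C*(C + C) = C*(2*C) = 2*C**2)
c(p) = 24 + 4*p (c(p) = 4*(6 + p) = 24 + 4*p)
X(k, R) = 38 (X(k, R) = 6 + (24 + 4*(2*(-1)**2)) = 6 + (24 + 4*(2*1)) = 6 + (24 + 4*2) = 6 + (24 + 8) = 6 + 32 = 38)
s = 38
((-9 - 1*(-29))*(-45))*s = ((-9 - 1*(-29))*(-45))*38 = ((-9 + 29)*(-45))*38 = (20*(-45))*38 = -900*38 = -34200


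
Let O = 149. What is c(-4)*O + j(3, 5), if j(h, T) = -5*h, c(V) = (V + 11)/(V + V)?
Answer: -1163/8 ≈ -145.38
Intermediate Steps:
c(V) = (11 + V)/(2*V) (c(V) = (11 + V)/((2*V)) = (11 + V)*(1/(2*V)) = (11 + V)/(2*V))
c(-4)*O + j(3, 5) = ((½)*(11 - 4)/(-4))*149 - 5*3 = ((½)*(-¼)*7)*149 - 15 = -7/8*149 - 15 = -1043/8 - 15 = -1163/8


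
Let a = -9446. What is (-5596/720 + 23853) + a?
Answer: 2591861/180 ≈ 14399.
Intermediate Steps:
(-5596/720 + 23853) + a = (-5596/720 + 23853) - 9446 = (-5596*1/720 + 23853) - 9446 = (-1399/180 + 23853) - 9446 = 4292141/180 - 9446 = 2591861/180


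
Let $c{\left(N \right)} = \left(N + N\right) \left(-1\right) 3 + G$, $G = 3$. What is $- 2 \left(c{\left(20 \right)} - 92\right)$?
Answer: $418$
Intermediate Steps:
$c{\left(N \right)} = 3 - 6 N$ ($c{\left(N \right)} = \left(N + N\right) \left(-1\right) 3 + 3 = 2 N \left(-1\right) 3 + 3 = - 2 N 3 + 3 = - 6 N + 3 = 3 - 6 N$)
$- 2 \left(c{\left(20 \right)} - 92\right) = - 2 \left(\left(3 - 120\right) - 92\right) = - 2 \left(-117 - 92\right) = \left(-2\right) \left(-209\right) = 418$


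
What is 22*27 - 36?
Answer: 558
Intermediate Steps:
22*27 - 36 = 594 - 36 = 558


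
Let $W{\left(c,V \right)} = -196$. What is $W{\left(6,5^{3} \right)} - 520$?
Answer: $-716$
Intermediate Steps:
$W{\left(6,5^{3} \right)} - 520 = -196 - 520 = -716$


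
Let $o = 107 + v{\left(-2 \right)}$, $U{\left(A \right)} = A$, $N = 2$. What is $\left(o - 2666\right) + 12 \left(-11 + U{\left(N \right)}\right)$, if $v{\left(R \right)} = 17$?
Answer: $-2650$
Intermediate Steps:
$o = 124$ ($o = 107 + 17 = 124$)
$\left(o - 2666\right) + 12 \left(-11 + U{\left(N \right)}\right) = \left(124 - 2666\right) + 12 \left(-11 + 2\right) = -2542 + 12 \left(-9\right) = -2542 - 108 = -2650$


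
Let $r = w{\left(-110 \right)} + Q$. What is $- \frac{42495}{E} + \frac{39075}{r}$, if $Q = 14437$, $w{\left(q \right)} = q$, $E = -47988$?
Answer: $\frac{827985655}{229174692} \approx 3.6129$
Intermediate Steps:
$r = 14327$ ($r = -110 + 14437 = 14327$)
$- \frac{42495}{E} + \frac{39075}{r} = - \frac{42495}{-47988} + \frac{39075}{14327} = \left(-42495\right) \left(- \frac{1}{47988}\right) + 39075 \cdot \frac{1}{14327} = \frac{14165}{15996} + \frac{39075}{14327} = \frac{827985655}{229174692}$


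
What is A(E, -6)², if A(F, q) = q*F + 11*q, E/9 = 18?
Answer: 1077444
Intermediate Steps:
E = 162 (E = 9*18 = 162)
A(F, q) = 11*q + F*q (A(F, q) = F*q + 11*q = 11*q + F*q)
A(E, -6)² = (-6*(11 + 162))² = (-6*173)² = (-1038)² = 1077444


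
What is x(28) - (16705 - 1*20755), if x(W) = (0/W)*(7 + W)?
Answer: 4050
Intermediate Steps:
x(W) = 0 (x(W) = 0*(7 + W) = 0)
x(28) - (16705 - 1*20755) = 0 - (16705 - 1*20755) = 0 - (16705 - 20755) = 0 - 1*(-4050) = 0 + 4050 = 4050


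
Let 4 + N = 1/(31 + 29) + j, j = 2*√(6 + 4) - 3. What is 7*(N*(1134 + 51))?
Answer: -231707/4 + 16590*√10 ≈ -5464.6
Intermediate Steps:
j = -3 + 2*√10 (j = 2*√10 - 3 = -3 + 2*√10 ≈ 3.3246)
N = -419/60 + 2*√10 (N = -4 + (1/(31 + 29) + (-3 + 2*√10)) = -4 + (1/60 + (-3 + 2*√10)) = -4 + (-179/60 + 2*√10) = -419/60 + 2*√10 ≈ -0.65878)
7*(N*(1134 + 51)) = 7*((-419/60 + 2*√10)*(1134 + 51)) = 7*((-419/60 + 2*√10)*1185) = 7*(-33101/4 + 2370*√10) = -231707/4 + 16590*√10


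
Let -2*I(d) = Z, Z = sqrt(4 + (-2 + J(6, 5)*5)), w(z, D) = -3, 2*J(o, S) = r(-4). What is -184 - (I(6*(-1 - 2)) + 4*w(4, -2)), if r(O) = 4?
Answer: -172 + sqrt(3) ≈ -170.27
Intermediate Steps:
J(o, S) = 2 (J(o, S) = (1/2)*4 = 2)
Z = 2*sqrt(3) (Z = sqrt(4 + (-2 + 2*5)) = sqrt(4 + (-2 + 10)) = sqrt(4 + 8) = sqrt(12) = 2*sqrt(3) ≈ 3.4641)
I(d) = -sqrt(3)
-184 - (I(6*(-1 - 2)) + 4*w(4, -2)) = -184 - (-sqrt(3) + 4*(-3)) = -184 - (-sqrt(3) - 12) = -184 - (-12 - sqrt(3)) = -184 + (12 + sqrt(3)) = -172 + sqrt(3)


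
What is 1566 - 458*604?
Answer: -275066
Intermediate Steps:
1566 - 458*604 = 1566 - 276632 = -275066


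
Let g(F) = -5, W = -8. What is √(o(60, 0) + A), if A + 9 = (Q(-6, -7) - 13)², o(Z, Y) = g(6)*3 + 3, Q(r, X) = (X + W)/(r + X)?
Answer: √20167/13 ≈ 10.924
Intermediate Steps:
Q(r, X) = (-8 + X)/(X + r) (Q(r, X) = (X - 8)/(r + X) = (-8 + X)/(X + r))
o(Z, Y) = -12 (o(Z, Y) = -5*3 + 3 = -15 + 3 = -12)
A = 22195/169 (A = -9 + ((-8 - 7)/(-7 - 6) - 13)² = -9 + (-15/(-13) - 13)² = -9 + (-1/13*(-15) - 13)² = -9 + (15/13 - 13)² = -9 + (-154/13)² = -9 + 23716/169 = 22195/169 ≈ 131.33)
√(o(60, 0) + A) = √(-12 + 22195/169) = √(20167/169) = √20167/13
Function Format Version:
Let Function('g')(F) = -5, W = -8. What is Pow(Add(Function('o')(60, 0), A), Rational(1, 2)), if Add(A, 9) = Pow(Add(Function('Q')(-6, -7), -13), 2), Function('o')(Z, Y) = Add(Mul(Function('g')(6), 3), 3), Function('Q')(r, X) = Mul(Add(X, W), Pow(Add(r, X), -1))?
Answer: Mul(Rational(1, 13), Pow(20167, Rational(1, 2))) ≈ 10.924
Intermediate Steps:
Function('Q')(r, X) = Mul(Pow(Add(X, r), -1), Add(-8, X)) (Function('Q')(r, X) = Mul(Add(X, -8), Pow(Add(r, X), -1)) = Mul(Add(-8, X), Pow(Add(X, r), -1)) = Mul(Pow(Add(X, r), -1), Add(-8, X)))
Function('o')(Z, Y) = -12 (Function('o')(Z, Y) = Add(Mul(-5, 3), 3) = Add(-15, 3) = -12)
A = Rational(22195, 169) (A = Add(-9, Pow(Add(Mul(Pow(Add(-7, -6), -1), Add(-8, -7)), -13), 2)) = Add(-9, Pow(Add(Mul(Pow(-13, -1), -15), -13), 2)) = Add(-9, Pow(Add(Mul(Rational(-1, 13), -15), -13), 2)) = Add(-9, Pow(Add(Rational(15, 13), -13), 2)) = Add(-9, Pow(Rational(-154, 13), 2)) = Add(-9, Rational(23716, 169)) = Rational(22195, 169) ≈ 131.33)
Pow(Add(Function('o')(60, 0), A), Rational(1, 2)) = Pow(Add(-12, Rational(22195, 169)), Rational(1, 2)) = Pow(Rational(20167, 169), Rational(1, 2)) = Mul(Rational(1, 13), Pow(20167, Rational(1, 2)))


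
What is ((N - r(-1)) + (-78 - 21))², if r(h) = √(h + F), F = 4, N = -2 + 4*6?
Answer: (77 + √3)² ≈ 6198.7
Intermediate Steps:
N = 22 (N = -2 + 24 = 22)
r(h) = √(4 + h) (r(h) = √(h + 4) = √(4 + h))
((N - r(-1)) + (-78 - 21))² = ((22 - √(4 - 1)) + (-78 - 21))² = ((22 - √3) - 99)² = (-77 - √3)²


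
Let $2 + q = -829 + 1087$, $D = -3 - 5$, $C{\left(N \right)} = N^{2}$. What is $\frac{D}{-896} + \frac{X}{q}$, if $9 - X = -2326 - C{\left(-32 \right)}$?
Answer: $\frac{23529}{1792} \approx 13.13$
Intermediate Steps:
$D = -8$ ($D = -3 - 5 = -8$)
$X = 3359$ ($X = 9 - \left(-2326 - \left(-32\right)^{2}\right) = 9 - \left(-2326 - 1024\right) = 9 - -3350 = 9 + 3350 = 3359$)
$q = 256$ ($q = -2 + \left(-829 + 1087\right) = -2 + 258 = 256$)
$\frac{D}{-896} + \frac{X}{q} = - \frac{8}{-896} + \frac{3359}{256} = \left(-8\right) \left(- \frac{1}{896}\right) + 3359 \cdot \frac{1}{256} = \frac{1}{112} + \frac{3359}{256} = \frac{23529}{1792}$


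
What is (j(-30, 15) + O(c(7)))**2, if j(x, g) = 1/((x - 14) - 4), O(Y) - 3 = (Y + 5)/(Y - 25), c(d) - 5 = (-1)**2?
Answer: 4791721/831744 ≈ 5.7611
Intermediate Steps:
c(d) = 6 (c(d) = 5 + (-1)**2 = 5 + 1 = 6)
O(Y) = 3 + (5 + Y)/(-25 + Y) (O(Y) = 3 + (Y + 5)/(Y - 25) = 3 + (5 + Y)/(-25 + Y))
j(x, g) = 1/(-18 + x) (j(x, g) = 1/((-14 + x) - 4) = 1/(-18 + x))
(j(-30, 15) + O(c(7)))**2 = (1/(-18 - 30) + 2*(-35 + 2*6)/(-25 + 6))**2 = (1/(-48) + 2*(-35 + 12)/(-19))**2 = (-1/48 + 2*(-1/19)*(-23))**2 = (-1/48 + 46/19)**2 = (2189/912)**2 = 4791721/831744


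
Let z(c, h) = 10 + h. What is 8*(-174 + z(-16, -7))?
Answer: -1368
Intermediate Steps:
8*(-174 + z(-16, -7)) = 8*(-174 + (10 - 7)) = 8*(-174 + 3) = 8*(-171) = -1368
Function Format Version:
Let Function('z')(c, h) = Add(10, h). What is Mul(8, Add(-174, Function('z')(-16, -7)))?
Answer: -1368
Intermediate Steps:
Mul(8, Add(-174, Function('z')(-16, -7))) = Mul(8, Add(-174, Add(10, -7))) = Mul(8, Add(-174, 3)) = Mul(8, -171) = -1368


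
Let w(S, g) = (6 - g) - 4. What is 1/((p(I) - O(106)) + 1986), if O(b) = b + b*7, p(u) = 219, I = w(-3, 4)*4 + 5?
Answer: 1/1357 ≈ 0.00073692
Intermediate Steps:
w(S, g) = 2 - g
I = -3 (I = (2 - 1*4)*4 + 5 = (2 - 4)*4 + 5 = -2*4 + 5 = -8 + 5 = -3)
O(b) = 8*b (O(b) = b + 7*b = 8*b)
1/((p(I) - O(106)) + 1986) = 1/((219 - 8*106) + 1986) = 1/((219 - 1*848) + 1986) = 1/((219 - 848) + 1986) = 1/(-629 + 1986) = 1/1357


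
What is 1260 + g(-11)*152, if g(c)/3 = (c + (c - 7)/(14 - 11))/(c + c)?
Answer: 17736/11 ≈ 1612.4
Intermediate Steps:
g(c) = 3*(-7/3 + 4*c/3)/(2*c) (g(c) = 3*((c + (c - 7)/(14 - 11))/(c + c)) = 3*((c + (-7 + c)/3)/((2*c))) = 3*((c + (-7 + c)*(⅓))*(1/(2*c))) = 3*((c + (-7/3 + c/3))*(1/(2*c))) = 3*((-7/3 + 4*c/3)*(1/(2*c))) = 3*((-7/3 + 4*c/3)/(2*c)) = 3*(-7/3 + 4*c/3)/(2*c))
1260 + g(-11)*152 = 1260 + (2 - 7/2/(-11))*152 = 1260 + (2 - 7/2*(-1/11))*152 = 1260 + (2 + 7/22)*152 = 1260 + (51/22)*152 = 1260 + 3876/11 = 17736/11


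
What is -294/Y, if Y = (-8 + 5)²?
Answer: -98/3 ≈ -32.667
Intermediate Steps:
Y = 9 (Y = (-3)² = 9)
-294/Y = -294/9 = -294*⅑ = -98/3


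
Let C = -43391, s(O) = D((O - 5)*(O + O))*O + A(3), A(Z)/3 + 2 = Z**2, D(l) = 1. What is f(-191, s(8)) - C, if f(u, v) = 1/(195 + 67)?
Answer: 11368443/262 ≈ 43391.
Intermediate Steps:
A(Z) = -6 + 3*Z**2
s(O) = 21 + O (s(O) = 1*O + (-6 + 3*3**2) = O + (-6 + 3*9) = O + (-6 + 27) = O + 21 = 21 + O)
f(u, v) = 1/262
f(-191, s(8)) - C = 1/262 - 1*(-43391) = 1/262 + 43391 = 11368443/262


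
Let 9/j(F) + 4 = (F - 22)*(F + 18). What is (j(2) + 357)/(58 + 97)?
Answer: 144219/62620 ≈ 2.3031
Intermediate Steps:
j(F) = 9/(-4 + (-22 + F)*(18 + F)) (j(F) = 9/(-4 + (F - 22)*(F + 18)) = 9/(-4 + (-22 + F)*(18 + F)))
(j(2) + 357)/(58 + 97) = (9/(-400 + 2² - 4*2) + 357)/(58 + 97) = (9/(-400 + 4 - 8) + 357)/155 = (9/(-404) + 357)*(1/155) = (9*(-1/404) + 357)*(1/155) = (-9/404 + 357)*(1/155) = (144219/404)*(1/155) = 144219/62620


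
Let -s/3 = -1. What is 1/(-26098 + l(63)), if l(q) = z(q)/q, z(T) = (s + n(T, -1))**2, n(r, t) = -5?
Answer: -63/1644170 ≈ -3.8317e-5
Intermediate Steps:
s = 3 (s = -3*(-1) = 3)
z(T) = 4 (z(T) = (3 - 5)**2 = (-2)**2 = 4)
l(q) = 4/q
1/(-26098 + l(63)) = 1/(-26098 + 4/63) = 1/(-1644170/63) = -63/1644170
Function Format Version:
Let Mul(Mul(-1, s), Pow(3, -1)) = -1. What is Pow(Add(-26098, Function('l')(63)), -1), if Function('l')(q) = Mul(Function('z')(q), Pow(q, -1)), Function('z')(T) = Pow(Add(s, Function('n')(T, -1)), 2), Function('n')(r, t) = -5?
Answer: Rational(-63, 1644170) ≈ -3.8317e-5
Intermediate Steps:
s = 3 (s = Mul(-3, -1) = 3)
Function('z')(T) = 4 (Function('z')(T) = Pow(Add(3, -5), 2) = Pow(-2, 2) = 4)
Function('l')(q) = Mul(4, Pow(q, -1))
Pow(Add(-26098, Function('l')(63)), -1) = Pow(Add(-26098, Mul(4, Pow(63, -1))), -1) = Pow(Add(-26098, Mul(4, Rational(1, 63))), -1) = Pow(Add(-26098, Rational(4, 63)), -1) = Pow(Rational(-1644170, 63), -1) = Rational(-63, 1644170)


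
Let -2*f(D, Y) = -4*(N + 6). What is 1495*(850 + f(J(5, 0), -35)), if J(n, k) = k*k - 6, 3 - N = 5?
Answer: 1282710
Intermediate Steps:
N = -2 (N = 3 - 1*5 = 3 - 5 = -2)
J(n, k) = -6 + k**2 (J(n, k) = k**2 - 6 = -6 + k**2)
f(D, Y) = 8 (f(D, Y) = -(-2)*(-2 + 6) = -(-2)*4 = -1/2*(-16) = 8)
1495*(850 + f(J(5, 0), -35)) = 1495*(850 + 8) = 1495*858 = 1282710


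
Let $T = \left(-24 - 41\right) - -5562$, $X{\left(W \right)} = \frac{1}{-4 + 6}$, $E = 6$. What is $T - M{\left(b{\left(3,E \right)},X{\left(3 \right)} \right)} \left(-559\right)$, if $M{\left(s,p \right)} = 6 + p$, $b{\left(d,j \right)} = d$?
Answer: $\frac{18261}{2} \approx 9130.5$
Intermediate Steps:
$X{\left(W \right)} = \frac{1}{2}$
$T = 5497$ ($T = -65 + 5562 = 5497$)
$T - M{\left(b{\left(3,E \right)},X{\left(3 \right)} \right)} \left(-559\right) = 5497 - \left(6 + \frac{1}{2}\right) \left(-559\right) = 5497 - \frac{13}{2} \left(-559\right) = 5497 - - \frac{7267}{2} = 5497 + \frac{7267}{2} = \frac{18261}{2}$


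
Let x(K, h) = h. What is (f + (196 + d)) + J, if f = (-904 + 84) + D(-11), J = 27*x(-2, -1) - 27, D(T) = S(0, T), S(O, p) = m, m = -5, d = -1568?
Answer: -2251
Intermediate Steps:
S(O, p) = -5
D(T) = -5
J = -54 (J = 27*(-1) - 27 = -27 - 27 = -54)
f = -825 (f = (-904 + 84) - 5 = -820 - 5 = -825)
(f + (196 + d)) + J = (-825 + (196 - 1568)) - 54 = (-825 - 1372) - 54 = -2197 - 54 = -2251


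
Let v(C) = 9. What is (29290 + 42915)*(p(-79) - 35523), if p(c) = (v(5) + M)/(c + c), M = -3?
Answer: -202630335600/79 ≈ -2.5649e+9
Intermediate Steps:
p(c) = 3/c (p(c) = (9 - 3)/(c + c) = 6/((2*c)) = 6*(1/(2*c)) = 3/c)
(29290 + 42915)*(p(-79) - 35523) = (29290 + 42915)*(3/(-79) - 35523) = 72205*(3*(-1/79) - 35523) = 72205*(-3/79 - 35523) = 72205*(-2806320/79) = -202630335600/79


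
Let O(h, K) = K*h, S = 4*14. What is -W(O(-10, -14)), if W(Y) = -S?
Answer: 56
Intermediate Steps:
S = 56
W(Y) = -56 (W(Y) = -1*56 = -56)
-W(O(-10, -14)) = -1*(-56) = 56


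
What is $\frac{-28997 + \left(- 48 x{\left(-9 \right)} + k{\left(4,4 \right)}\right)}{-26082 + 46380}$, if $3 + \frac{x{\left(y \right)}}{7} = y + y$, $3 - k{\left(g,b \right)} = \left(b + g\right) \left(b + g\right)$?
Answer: $- \frac{3667}{3383} \approx -1.084$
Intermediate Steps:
$k{\left(g,b \right)} = 3 - \left(b + g\right)^{2}$ ($k{\left(g,b \right)} = 3 - \left(b + g\right) \left(b + g\right) = 3 - \left(b + g\right)^{2}$)
$x{\left(y \right)} = -21 + 14 y$ ($x{\left(y \right)} = -21 + 7 \left(y + y\right) = -21 + 7 \cdot 2 y = -21 + 14 y$)
$\frac{-28997 + \left(- 48 x{\left(-9 \right)} + k{\left(4,4 \right)}\right)}{-26082 + 46380} = \frac{-28997 - \left(-3 + \left(4 + 4\right)^{2} + 48 \left(-21 + 14 \left(-9\right)\right)\right)}{-26082 + 46380} = \frac{-28997 + \left(- 48 \left(-21 - 126\right) + \left(3 - 8^{2}\right)\right)}{20298} = \left(-28997 + \left(\left(-48\right) \left(-147\right) + \left(3 - 64\right)\right)\right) \frac{1}{20298} = \left(-28997 + \left(7056 + \left(3 - 64\right)\right)\right) \frac{1}{20298} = \left(-28997 + \left(7056 - 61\right)\right) \frac{1}{20298} = \left(-28997 + 6995\right) \frac{1}{20298} = \left(-22002\right) \frac{1}{20298} = - \frac{3667}{3383}$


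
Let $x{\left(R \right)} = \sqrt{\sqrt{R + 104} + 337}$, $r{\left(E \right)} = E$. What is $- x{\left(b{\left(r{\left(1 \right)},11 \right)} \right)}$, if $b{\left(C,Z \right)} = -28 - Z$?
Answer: $- \sqrt{337 + \sqrt{65}} \approx -18.576$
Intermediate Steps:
$x{\left(R \right)} = \sqrt{337 + \sqrt{104 + R}}$ ($x{\left(R \right)} = \sqrt{\sqrt{104 + R} + 337} = \sqrt{337 + \sqrt{104 + R}}$)
$- x{\left(b{\left(r{\left(1 \right)},11 \right)} \right)} = - \sqrt{337 + \sqrt{104 - 39}} = - \sqrt{337 + \sqrt{65}}$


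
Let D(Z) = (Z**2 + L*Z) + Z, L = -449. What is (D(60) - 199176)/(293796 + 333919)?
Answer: -222456/627715 ≈ -0.35439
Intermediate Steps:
D(Z) = Z**2 - 448*Z (D(Z) = (Z**2 - 449*Z) + Z = Z**2 - 448*Z)
(D(60) - 199176)/(293796 + 333919) = (60*(-448 + 60) - 199176)/(293796 + 333919) = (60*(-388) - 199176)/627715 = (-23280 - 199176)*(1/627715) = -222456*1/627715 = -222456/627715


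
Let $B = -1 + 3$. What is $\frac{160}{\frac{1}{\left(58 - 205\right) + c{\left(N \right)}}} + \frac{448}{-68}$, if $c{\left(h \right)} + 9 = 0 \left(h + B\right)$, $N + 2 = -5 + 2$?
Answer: $- \frac{424432}{17} \approx -24967.0$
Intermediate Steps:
$B = 2$
$N = -5$ ($N = -2 + \left(-5 + 2\right) = -2 - 3 = -5$)
$c{\left(h \right)} = -9$ ($c{\left(h \right)} = -9 + 0 \left(h + 2\right) = -9 + 0 \left(2 + h\right) = -9 + 0 = -9$)
$\frac{160}{\frac{1}{\left(58 - 205\right) + c{\left(N \right)}}} + \frac{448}{-68} = \frac{160}{\frac{1}{\left(58 - 205\right) - 9}} + \frac{448}{-68} = \frac{160}{\frac{1}{\left(58 - 205\right) - 9}} + 448 \left(- \frac{1}{68}\right) = \frac{160}{\frac{1}{-147 - 9}} - \frac{112}{17} = \frac{160}{\frac{1}{-156}} - \frac{112}{17} = \frac{160}{- \frac{1}{156}} - \frac{112}{17} = 160 \left(-156\right) - \frac{112}{17} = -24960 - \frac{112}{17} = - \frac{424432}{17}$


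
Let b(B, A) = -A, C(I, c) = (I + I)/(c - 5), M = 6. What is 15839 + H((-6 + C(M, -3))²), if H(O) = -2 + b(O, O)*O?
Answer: 202767/16 ≈ 12673.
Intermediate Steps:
C(I, c) = 2*I/(-5 + c) (C(I, c) = (2*I)/(-5 + c) = 2*I/(-5 + c))
H(O) = -2 - O² (H(O) = -2 + (-O)*O = -2 - O²)
15839 + H((-6 + C(M, -3))²) = 15839 + (-2 - ((-6 + 2*6/(-5 - 3))²)²) = 15839 + (-2 - ((-6 + 2*6/(-8))²)²) = 15839 + (-2 - ((-6 + 2*6*(-⅛))²)²) = 15839 + (-2 - ((-6 - 3/2)²)²) = 15839 + (-2 - ((-15/2)²)²) = 15839 + (-2 - (225/4)²) = 15839 + (-2 - 1*50625/16) = 15839 + (-2 - 50625/16) = 15839 - 50657/16 = 202767/16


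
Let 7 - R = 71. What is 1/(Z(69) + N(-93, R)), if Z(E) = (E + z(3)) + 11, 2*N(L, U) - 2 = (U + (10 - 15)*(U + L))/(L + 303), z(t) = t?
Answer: 60/5143 ≈ 0.011666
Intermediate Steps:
R = -64 (R = 7 - 1*71 = 7 - 71 = -64)
N(L, U) = 1 + (-5*L - 4*U)/(2*(303 + L)) (N(L, U) = 1 + ((U + (10 - 15)*(U + L))/(L + 303))/2 = 1 + ((U - 5*(L + U))/(303 + L))/2 = 1 + ((U + (-5*L - 5*U))/(303 + L))/2 = 1 + ((-5*L - 4*U)/(303 + L))/2 = 1 + (-5*L - 4*U)/(2*(303 + L)))
Z(E) = 14 + E (Z(E) = (E + 3) + 11 = (3 + E) + 11 = 14 + E)
1/(Z(69) + N(-93, R)) = 1/((14 + 69) + (606 - 4*(-64) - 3*(-93))/(2*(303 - 93))) = 1/(83 + (½)*(606 + 256 + 279)/210) = 1/(83 + (½)*(1/210)*1141) = 1/(83 + 163/60) = 1/(5143/60) = 60/5143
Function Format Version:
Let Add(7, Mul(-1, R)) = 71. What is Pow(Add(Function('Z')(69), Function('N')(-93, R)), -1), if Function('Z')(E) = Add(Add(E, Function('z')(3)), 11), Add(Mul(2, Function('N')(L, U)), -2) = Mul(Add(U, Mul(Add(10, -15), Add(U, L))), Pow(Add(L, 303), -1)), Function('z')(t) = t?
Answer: Rational(60, 5143) ≈ 0.011666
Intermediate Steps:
R = -64 (R = Add(7, Mul(-1, 71)) = Add(7, -71) = -64)
Function('N')(L, U) = Add(1, Mul(Rational(1, 2), Pow(Add(303, L), -1), Add(Mul(-5, L), Mul(-4, U)))) (Function('N')(L, U) = Add(1, Mul(Rational(1, 2), Mul(Add(U, Mul(Add(10, -15), Add(U, L))), Pow(Add(L, 303), -1)))) = Add(1, Mul(Rational(1, 2), Mul(Add(U, Mul(-5, Add(L, U))), Pow(Add(303, L), -1)))) = Add(1, Mul(Rational(1, 2), Mul(Add(U, Add(Mul(-5, L), Mul(-5, U))), Pow(Add(303, L), -1)))) = Add(1, Mul(Rational(1, 2), Mul(Add(Mul(-5, L), Mul(-4, U)), Pow(Add(303, L), -1)))) = Add(1, Mul(Rational(1, 2), Mul(Pow(Add(303, L), -1), Add(Mul(-5, L), Mul(-4, U))))) = Add(1, Mul(Rational(1, 2), Pow(Add(303, L), -1), Add(Mul(-5, L), Mul(-4, U)))))
Function('Z')(E) = Add(14, E) (Function('Z')(E) = Add(Add(E, 3), 11) = Add(Add(3, E), 11) = Add(14, E))
Pow(Add(Function('Z')(69), Function('N')(-93, R)), -1) = Pow(Add(Add(14, 69), Mul(Rational(1, 2), Pow(Add(303, -93), -1), Add(606, Mul(-4, -64), Mul(-3, -93)))), -1) = Pow(Add(83, Mul(Rational(1, 2), Pow(210, -1), Add(606, 256, 279))), -1) = Pow(Add(83, Mul(Rational(1, 2), Rational(1, 210), 1141)), -1) = Pow(Add(83, Rational(163, 60)), -1) = Pow(Rational(5143, 60), -1) = Rational(60, 5143)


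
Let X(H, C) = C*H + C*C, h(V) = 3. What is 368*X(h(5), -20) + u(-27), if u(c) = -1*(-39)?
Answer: 125159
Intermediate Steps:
X(H, C) = C**2 + C*H (X(H, C) = C*H + C**2 = C**2 + C*H)
u(c) = 39
368*X(h(5), -20) + u(-27) = 368*(-20*(-20 + 3)) + 39 = 368*(-20*(-17)) + 39 = 368*340 + 39 = 125120 + 39 = 125159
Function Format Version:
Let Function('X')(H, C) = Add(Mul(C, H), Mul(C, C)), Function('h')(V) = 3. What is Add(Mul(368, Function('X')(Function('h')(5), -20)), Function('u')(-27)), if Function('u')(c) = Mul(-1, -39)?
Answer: 125159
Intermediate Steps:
Function('X')(H, C) = Add(Pow(C, 2), Mul(C, H)) (Function('X')(H, C) = Add(Mul(C, H), Pow(C, 2)) = Add(Pow(C, 2), Mul(C, H)))
Function('u')(c) = 39
Add(Mul(368, Function('X')(Function('h')(5), -20)), Function('u')(-27)) = Add(Mul(368, Mul(-20, Add(-20, 3))), 39) = Add(Mul(368, Mul(-20, -17)), 39) = Add(Mul(368, 340), 39) = Add(125120, 39) = 125159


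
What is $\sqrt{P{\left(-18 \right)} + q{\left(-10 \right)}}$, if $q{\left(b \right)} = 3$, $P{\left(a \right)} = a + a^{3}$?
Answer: $i \sqrt{5847} \approx 76.466 i$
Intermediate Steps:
$\sqrt{P{\left(-18 \right)} + q{\left(-10 \right)}} = \sqrt{\left(-18 + \left(-18\right)^{3}\right) + 3} = \sqrt{\left(-18 - 5832\right) + 3} = \sqrt{-5850 + 3} = \sqrt{-5847} = i \sqrt{5847}$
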